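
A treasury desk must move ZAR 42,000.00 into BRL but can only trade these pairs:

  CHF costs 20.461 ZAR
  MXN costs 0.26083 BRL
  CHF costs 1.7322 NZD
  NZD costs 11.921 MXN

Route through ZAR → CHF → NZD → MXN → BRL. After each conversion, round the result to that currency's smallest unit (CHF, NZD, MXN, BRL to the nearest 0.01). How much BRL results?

BRL 11,055.84

ZAR 42,000.00 ÷ 20.461 = CHF 2,052.69
CHF 2,052.69 × 1.7322 = NZD 3,555.67
NZD 3,555.67 × 11.921 = MXN 42,387.14
MXN 42,387.14 × 0.26083 = BRL 11,055.84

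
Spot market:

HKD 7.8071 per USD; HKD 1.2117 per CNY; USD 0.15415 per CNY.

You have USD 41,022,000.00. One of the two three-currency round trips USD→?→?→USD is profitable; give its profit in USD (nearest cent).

Profit: USD 280,721.31

Profitable loop is USD → CNY → HKD → USD:
USD 41,022,000.00 ÷ 0.15415 = CNY 266,117,418.10
CNY 266,117,418.10 × 1.2117 = HKD 322,454,475.51
HKD 322,454,475.51 ÷ 7.8071 = USD 41,302,721.31
Profit = USD 41,302,721.31 − USD 41,022,000.00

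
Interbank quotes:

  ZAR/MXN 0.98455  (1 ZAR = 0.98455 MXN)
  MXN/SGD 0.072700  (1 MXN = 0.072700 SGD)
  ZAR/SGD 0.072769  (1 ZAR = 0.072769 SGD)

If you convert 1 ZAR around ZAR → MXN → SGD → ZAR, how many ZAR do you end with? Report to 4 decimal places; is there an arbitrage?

Around ZAR → MXN → SGD → ZAR: 1 × 0.98455 × 0.072700 ÷ 0.072769 = 0.983616
Product < 1; profitable direction is ZAR → SGD → MXN → ZAR.

0.9836 (arbitrage exists)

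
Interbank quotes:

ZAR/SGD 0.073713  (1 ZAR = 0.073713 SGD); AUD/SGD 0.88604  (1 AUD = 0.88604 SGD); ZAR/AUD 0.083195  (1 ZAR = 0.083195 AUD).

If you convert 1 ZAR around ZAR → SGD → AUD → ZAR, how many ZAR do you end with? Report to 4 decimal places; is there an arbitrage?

1.0000 (no arbitrage)

Around ZAR → SGD → AUD → ZAR: 1 × 0.073713 ÷ 0.88604 ÷ 0.083195 = 0.999985
Product ≈ 1 (deviation 0.001%, within rounding noise).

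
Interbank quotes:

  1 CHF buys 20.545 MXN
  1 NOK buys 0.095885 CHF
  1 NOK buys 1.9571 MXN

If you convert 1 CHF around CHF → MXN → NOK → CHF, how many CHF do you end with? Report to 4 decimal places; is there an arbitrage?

Around CHF → MXN → NOK → CHF: 1 × 20.545 ÷ 1.9571 × 0.095885 = 1.006570
Product > 1; profitable direction is CHF → MXN → NOK → CHF.

1.0066 (arbitrage exists)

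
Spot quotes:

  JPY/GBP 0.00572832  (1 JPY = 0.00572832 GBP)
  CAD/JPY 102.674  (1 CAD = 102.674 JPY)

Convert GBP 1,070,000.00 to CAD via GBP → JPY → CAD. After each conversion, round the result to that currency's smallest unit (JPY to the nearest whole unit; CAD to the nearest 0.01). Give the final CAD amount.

GBP 1,070,000.00 ÷ 0.00572832 = JPY 186,791,241
JPY 186,791,241 ÷ 102.674 = CAD 1,819,265.26

CAD 1,819,265.26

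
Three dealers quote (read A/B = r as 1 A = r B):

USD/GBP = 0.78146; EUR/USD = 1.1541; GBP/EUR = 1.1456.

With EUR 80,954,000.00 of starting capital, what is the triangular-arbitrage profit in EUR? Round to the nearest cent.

Profit: EUR 2,687,441.98

Profitable loop is EUR → USD → GBP → EUR:
EUR 80,954,000.00 × 1.1541 = USD 93,429,011.40
USD 93,429,011.40 × 0.78146 = GBP 73,011,035.25
GBP 73,011,035.25 × 1.1456 = EUR 83,641,441.98
Profit = EUR 83,641,441.98 − EUR 80,954,000.00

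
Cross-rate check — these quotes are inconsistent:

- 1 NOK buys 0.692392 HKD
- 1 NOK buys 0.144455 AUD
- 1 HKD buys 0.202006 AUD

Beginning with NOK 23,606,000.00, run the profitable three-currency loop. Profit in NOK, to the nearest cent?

Profitable loop is NOK → AUD → HKD → NOK:
NOK 23,606,000.00 × 0.144455 = AUD 3,410,004.73
AUD 3,410,004.73 ÷ 0.202006 = HKD 16,880,710.13
HKD 16,880,710.13 ÷ 0.692392 = NOK 24,380,278.99
Profit = NOK 24,380,278.99 − NOK 23,606,000.00

Profit: NOK 774,278.99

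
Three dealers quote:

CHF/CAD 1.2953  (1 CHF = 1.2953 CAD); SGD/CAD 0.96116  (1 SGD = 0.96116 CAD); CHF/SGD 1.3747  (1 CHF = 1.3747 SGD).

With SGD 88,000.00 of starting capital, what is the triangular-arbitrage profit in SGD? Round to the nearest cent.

Profit: SGD 1,766.84

Profitable loop is SGD → CAD → CHF → SGD:
SGD 88,000.00 × 0.96116 = CAD 84,582.08
CAD 84,582.08 ÷ 1.2953 = CHF 65,299.22
CHF 65,299.22 × 1.3747 = SGD 89,766.84
Profit = SGD 89,766.84 − SGD 88,000.00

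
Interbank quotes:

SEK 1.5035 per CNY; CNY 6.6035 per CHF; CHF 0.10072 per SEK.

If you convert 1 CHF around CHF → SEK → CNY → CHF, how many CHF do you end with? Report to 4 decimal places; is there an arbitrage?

Around CHF → SEK → CNY → CHF: 1 ÷ 0.10072 ÷ 1.5035 ÷ 6.6035 = 1.000015
Product ≈ 1 (deviation 0.002%, within rounding noise).

1.0000 (no arbitrage)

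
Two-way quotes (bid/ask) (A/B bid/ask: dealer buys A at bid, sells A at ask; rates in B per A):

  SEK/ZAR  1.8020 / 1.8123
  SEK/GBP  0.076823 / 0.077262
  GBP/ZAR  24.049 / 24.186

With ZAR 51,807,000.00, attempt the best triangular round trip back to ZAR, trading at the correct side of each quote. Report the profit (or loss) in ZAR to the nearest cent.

Net profit: ZAR 1,006,705.43

Best loop ZAR → SEK → GBP → ZAR:
ZAR 51,807,000.00 ÷ 1.8123 (buy SEK at ask) = SEK 28,586,326.77
SEK 28,586,326.77 × 0.076823 (sell SEK at bid) = GBP 2,196,087.38
GBP 2,196,087.38 × 24.049 (sell GBP at bid) = ZAR 52,813,705.43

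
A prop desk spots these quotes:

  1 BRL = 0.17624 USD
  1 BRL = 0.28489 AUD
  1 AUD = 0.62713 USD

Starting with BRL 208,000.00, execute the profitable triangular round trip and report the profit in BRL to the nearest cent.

Profit: BRL 2,859.72

Profitable loop is BRL → AUD → USD → BRL:
BRL 208,000.00 × 0.28489 = AUD 59,257.12
AUD 59,257.12 × 0.62713 = USD 37,161.92
USD 37,161.92 ÷ 0.17624 = BRL 210,859.72
Profit = BRL 210,859.72 − BRL 208,000.00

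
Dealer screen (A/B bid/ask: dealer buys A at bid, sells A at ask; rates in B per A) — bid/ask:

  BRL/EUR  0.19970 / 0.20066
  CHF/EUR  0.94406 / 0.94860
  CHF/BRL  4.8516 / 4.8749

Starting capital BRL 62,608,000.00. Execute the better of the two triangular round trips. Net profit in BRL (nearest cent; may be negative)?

Best loop BRL → EUR → CHF → BRL:
BRL 62,608,000.00 × 0.19970 (sell BRL at bid) = EUR 12,502,817.60
EUR 12,502,817.60 ÷ 0.94860 (buy CHF at ask) = CHF 13,180,284.21
CHF 13,180,284.21 × 4.8516 (sell CHF at bid) = BRL 63,945,466.87

Net profit: BRL 1,337,466.87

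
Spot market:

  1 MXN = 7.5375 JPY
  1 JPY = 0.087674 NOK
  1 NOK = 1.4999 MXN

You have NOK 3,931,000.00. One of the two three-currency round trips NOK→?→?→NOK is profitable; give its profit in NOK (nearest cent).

Profit: NOK 34,907.61

Profitable loop is NOK → JPY → MXN → NOK:
NOK 3,931,000.00 ÷ 0.087674 = JPY 44,836,554
JPY 44,836,554 ÷ 7.5375 = MXN 5,948,464.82
MXN 5,948,464.82 ÷ 1.4999 = NOK 3,965,907.61
Profit = NOK 3,965,907.61 − NOK 3,931,000.00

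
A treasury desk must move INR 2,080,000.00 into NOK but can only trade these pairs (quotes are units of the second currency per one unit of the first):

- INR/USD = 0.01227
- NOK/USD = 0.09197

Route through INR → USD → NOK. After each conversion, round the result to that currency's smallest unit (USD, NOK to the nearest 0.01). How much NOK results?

NOK 277,499.18

INR 2,080,000.00 × 0.01227 = USD 25,521.60
USD 25,521.60 ÷ 0.09197 = NOK 277,499.18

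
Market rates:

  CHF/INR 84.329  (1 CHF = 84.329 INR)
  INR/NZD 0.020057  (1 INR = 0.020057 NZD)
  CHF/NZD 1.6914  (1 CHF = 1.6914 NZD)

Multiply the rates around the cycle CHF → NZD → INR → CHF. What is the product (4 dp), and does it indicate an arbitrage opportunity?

1.0000 (no arbitrage)

Around CHF → NZD → INR → CHF: 1 × 1.6914 ÷ 0.020057 ÷ 84.329 = 1.000008
Product ≈ 1 (deviation 0.001%, within rounding noise).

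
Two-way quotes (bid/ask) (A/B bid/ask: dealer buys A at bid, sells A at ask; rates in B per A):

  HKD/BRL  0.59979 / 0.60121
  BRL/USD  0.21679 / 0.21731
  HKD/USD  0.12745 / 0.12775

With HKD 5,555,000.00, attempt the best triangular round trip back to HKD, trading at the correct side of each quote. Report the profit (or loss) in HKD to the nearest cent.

Best loop HKD → BRL → USD → HKD:
HKD 5,555,000.00 × 0.59979 (sell HKD at bid) = BRL 3,331,833.45
BRL 3,331,833.45 × 0.21679 (sell BRL at bid) = USD 722,308.17
USD 722,308.17 ÷ 0.12775 (buy HKD at ask) = HKD 5,654,075.72

Net profit: HKD 99,075.72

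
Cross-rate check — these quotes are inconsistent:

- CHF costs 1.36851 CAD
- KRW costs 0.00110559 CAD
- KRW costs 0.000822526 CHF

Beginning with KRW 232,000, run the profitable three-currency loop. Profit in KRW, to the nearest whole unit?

Profit: KRW 4,206

Profitable loop is KRW → CHF → CAD → KRW:
KRW 232,000 × 0.000822526 = CHF 190.83
CHF 190.83 × 1.36851 = CAD 261.15
CAD 261.15 ÷ 0.00110559 = KRW 236,206
Profit = KRW 236,206 − KRW 232,000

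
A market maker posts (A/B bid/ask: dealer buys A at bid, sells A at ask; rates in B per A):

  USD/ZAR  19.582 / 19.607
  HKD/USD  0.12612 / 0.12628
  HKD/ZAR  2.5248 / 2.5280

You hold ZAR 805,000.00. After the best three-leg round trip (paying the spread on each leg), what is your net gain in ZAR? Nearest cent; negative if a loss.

Net profit: ZAR 15,875.21

Best loop ZAR → USD → HKD → ZAR:
ZAR 805,000.00 ÷ 19.607 (buy USD at ask) = USD 41,056.77
USD 41,056.77 ÷ 0.12628 (buy HKD at ask) = HKD 325,124.85
HKD 325,124.85 × 2.5248 (sell HKD at bid) = ZAR 820,875.21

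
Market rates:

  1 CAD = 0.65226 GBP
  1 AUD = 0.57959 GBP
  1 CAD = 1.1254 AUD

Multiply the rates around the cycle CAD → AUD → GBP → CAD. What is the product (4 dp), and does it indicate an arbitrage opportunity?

Around CAD → AUD → GBP → CAD: 1 × 1.1254 × 0.57959 ÷ 0.65226 = 1.000016
Product ≈ 1 (deviation 0.002%, within rounding noise).

1.0000 (no arbitrage)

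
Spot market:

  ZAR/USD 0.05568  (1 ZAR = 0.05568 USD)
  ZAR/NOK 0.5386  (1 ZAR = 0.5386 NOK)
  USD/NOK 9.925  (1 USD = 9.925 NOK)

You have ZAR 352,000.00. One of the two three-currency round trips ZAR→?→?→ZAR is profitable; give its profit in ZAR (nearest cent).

Profitable loop is ZAR → USD → NOK → ZAR:
ZAR 352,000.00 × 0.05568 = USD 19,599.36
USD 19,599.36 × 9.925 = NOK 194,523.65
NOK 194,523.65 ÷ 0.5386 = ZAR 361,165.33
Profit = ZAR 361,165.33 − ZAR 352,000.00

Profit: ZAR 9,165.33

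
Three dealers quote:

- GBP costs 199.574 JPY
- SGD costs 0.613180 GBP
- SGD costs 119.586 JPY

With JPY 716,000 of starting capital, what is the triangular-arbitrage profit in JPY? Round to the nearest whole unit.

Profit: JPY 16,697

Profitable loop is JPY → SGD → GBP → JPY:
JPY 716,000 ÷ 119.586 = SGD 5,987.32
SGD 5,987.32 × 0.613180 = GBP 3,671.31
GBP 3,671.31 × 199.574 = JPY 732,697
Profit = JPY 732,697 − JPY 716,000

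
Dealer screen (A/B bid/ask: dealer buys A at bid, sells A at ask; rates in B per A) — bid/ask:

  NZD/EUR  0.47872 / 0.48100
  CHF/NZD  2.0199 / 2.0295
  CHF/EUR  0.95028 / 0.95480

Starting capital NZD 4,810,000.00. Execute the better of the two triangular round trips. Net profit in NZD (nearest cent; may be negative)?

Net profit: NZD 61,291.37

Best loop NZD → EUR → CHF → NZD:
NZD 4,810,000.00 × 0.47872 (sell NZD at bid) = EUR 2,302,643.20
EUR 2,302,643.20 ÷ 0.95480 (buy CHF at ask) = CHF 2,411,649.77
CHF 2,411,649.77 × 2.0199 (sell CHF at bid) = NZD 4,871,291.37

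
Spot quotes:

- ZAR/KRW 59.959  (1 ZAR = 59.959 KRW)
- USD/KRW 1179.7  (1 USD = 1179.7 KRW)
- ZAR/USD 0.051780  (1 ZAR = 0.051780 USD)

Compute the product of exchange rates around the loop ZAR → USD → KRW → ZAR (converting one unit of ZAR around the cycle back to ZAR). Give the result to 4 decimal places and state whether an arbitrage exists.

1.0188 (arbitrage exists)

Around ZAR → USD → KRW → ZAR: 1 × 0.051780 × 1179.7 ÷ 59.959 = 1.018777
Product > 1; profitable direction is ZAR → USD → KRW → ZAR.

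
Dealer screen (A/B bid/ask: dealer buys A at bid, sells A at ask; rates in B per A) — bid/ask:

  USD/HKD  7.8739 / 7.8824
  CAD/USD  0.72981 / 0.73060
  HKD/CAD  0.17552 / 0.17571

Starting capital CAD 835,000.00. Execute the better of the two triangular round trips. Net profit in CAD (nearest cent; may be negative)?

Best loop CAD → USD → HKD → CAD:
CAD 835,000.00 × 0.72981 (sell CAD at bid) = USD 609,391.35
USD 609,391.35 × 7.8739 (sell USD at bid) = HKD 4,798,286.55
HKD 4,798,286.55 × 0.17552 (sell HKD at bid) = CAD 842,195.26

Net profit: CAD 7,195.26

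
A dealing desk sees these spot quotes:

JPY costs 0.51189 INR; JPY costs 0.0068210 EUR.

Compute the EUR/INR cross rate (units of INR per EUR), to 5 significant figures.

1 EUR ÷ 0.0068210 = 146.606 JPY
146.606 JPY × 0.51189 = 75.0462 INR

EUR/INR = 75.046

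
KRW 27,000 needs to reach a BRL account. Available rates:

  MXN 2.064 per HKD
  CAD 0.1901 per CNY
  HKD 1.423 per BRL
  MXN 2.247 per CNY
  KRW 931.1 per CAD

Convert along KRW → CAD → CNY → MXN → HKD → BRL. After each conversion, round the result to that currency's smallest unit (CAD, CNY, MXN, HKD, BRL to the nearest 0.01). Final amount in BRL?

KRW 27,000 ÷ 931.1 = CAD 29.00
CAD 29.00 ÷ 0.1901 = CNY 152.55
CNY 152.55 × 2.247 = MXN 342.78
MXN 342.78 ÷ 2.064 = HKD 166.08
HKD 166.08 ÷ 1.423 = BRL 116.71

BRL 116.71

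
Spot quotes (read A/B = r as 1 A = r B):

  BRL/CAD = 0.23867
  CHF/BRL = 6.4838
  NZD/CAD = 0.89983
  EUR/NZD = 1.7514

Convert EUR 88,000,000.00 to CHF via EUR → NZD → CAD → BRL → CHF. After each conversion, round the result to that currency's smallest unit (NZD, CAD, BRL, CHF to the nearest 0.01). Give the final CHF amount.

CHF 89,619,195.84

EUR 88,000,000.00 × 1.7514 = NZD 154,123,200.00
NZD 154,123,200.00 × 0.89983 = CAD 138,684,679.06
CAD 138,684,679.06 ÷ 0.23867 = BRL 581,072,941.97
BRL 581,072,941.97 ÷ 6.4838 = CHF 89,619,195.84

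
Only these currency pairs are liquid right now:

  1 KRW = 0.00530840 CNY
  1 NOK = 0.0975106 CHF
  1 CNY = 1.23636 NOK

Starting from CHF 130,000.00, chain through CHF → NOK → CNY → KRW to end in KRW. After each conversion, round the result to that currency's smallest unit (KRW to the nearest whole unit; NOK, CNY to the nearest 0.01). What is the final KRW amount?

KRW 203,134,148

CHF 130,000.00 ÷ 0.0975106 = NOK 1,333,188.39
NOK 1,333,188.39 ÷ 1.23636 = CNY 1,078,317.31
CNY 1,078,317.31 ÷ 0.00530840 = KRW 203,134,148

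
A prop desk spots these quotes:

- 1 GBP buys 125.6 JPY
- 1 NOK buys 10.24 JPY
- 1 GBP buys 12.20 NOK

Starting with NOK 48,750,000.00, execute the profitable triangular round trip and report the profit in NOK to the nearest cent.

Profit: NOK 262,231.05

Profitable loop is NOK → GBP → JPY → NOK:
NOK 48,750,000.00 ÷ 12.20 = GBP 3,995,901.64
GBP 3,995,901.64 × 125.6 = JPY 501,885,246
JPY 501,885,246 ÷ 10.24 = NOK 49,012,231.05
Profit = NOK 49,012,231.05 − NOK 48,750,000.00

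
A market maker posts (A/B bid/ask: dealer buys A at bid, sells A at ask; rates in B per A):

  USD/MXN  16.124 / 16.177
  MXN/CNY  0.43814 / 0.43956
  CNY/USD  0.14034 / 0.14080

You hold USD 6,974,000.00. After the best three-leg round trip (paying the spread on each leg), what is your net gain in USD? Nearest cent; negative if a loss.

Net result: USD -8,326.12 (no profitable arbitrage after spreads)

Best loop USD → CNY → MXN → USD:
USD 6,974,000.00 ÷ 0.14080 (buy CNY at ask) = CNY 49,531,250.00
CNY 49,531,250.00 ÷ 0.43956 (buy MXN at ask) = MXN 112,683,706.43
MXN 112,683,706.43 ÷ 16.177 (buy USD at ask) = USD 6,965,673.88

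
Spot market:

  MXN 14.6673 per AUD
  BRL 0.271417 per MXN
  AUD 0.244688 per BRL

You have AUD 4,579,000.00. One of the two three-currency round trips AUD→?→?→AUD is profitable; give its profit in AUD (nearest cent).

Profit: AUD 121,788.93

Profitable loop is AUD → BRL → MXN → AUD:
AUD 4,579,000.00 ÷ 0.244688 = BRL 18,713,627.15
BRL 18,713,627.15 ÷ 0.271417 = MXN 68,947,881.49
MXN 68,947,881.49 ÷ 14.6673 = AUD 4,700,788.93
Profit = AUD 4,700,788.93 − AUD 4,579,000.00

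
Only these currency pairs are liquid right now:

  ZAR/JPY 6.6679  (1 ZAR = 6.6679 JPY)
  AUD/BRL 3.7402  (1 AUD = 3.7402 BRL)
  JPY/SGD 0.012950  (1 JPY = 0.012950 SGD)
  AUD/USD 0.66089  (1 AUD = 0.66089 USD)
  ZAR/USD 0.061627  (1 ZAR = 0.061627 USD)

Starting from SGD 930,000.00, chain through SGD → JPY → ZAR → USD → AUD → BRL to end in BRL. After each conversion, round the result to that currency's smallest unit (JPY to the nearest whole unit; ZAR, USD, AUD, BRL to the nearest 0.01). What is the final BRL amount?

BRL 3,756,304.37

SGD 930,000.00 ÷ 0.012950 = JPY 71,814,672
JPY 71,814,672 ÷ 6.6679 = ZAR 10,770,208.31
ZAR 10,770,208.31 × 0.061627 = USD 663,735.63
USD 663,735.63 ÷ 0.66089 = AUD 1,004,305.75
AUD 1,004,305.75 × 3.7402 = BRL 3,756,304.37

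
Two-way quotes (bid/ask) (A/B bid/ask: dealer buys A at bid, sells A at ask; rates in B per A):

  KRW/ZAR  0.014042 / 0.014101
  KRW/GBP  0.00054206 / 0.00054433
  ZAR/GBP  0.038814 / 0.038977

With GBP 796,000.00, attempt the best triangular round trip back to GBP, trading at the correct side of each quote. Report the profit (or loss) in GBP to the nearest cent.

Best loop GBP → KRW → ZAR → GBP:
GBP 796,000.00 ÷ 0.00054433 (buy KRW at ask) = KRW 1,462,348,208
KRW 1,462,348,208 × 0.014042 (sell KRW at bid) = ZAR 20,534,293.54
ZAR 20,534,293.54 × 0.038814 (sell ZAR at bid) = GBP 797,018.07

Net profit: GBP 1,018.07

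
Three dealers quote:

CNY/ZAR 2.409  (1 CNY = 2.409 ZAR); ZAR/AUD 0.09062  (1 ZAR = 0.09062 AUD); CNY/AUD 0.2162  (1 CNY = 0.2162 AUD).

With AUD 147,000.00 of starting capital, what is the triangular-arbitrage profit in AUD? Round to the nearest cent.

Profitable loop is AUD → CNY → ZAR → AUD:
AUD 147,000.00 ÷ 0.2162 = CNY 679,925.99
CNY 679,925.99 × 2.409 = ZAR 1,637,941.72
ZAR 1,637,941.72 × 0.09062 = AUD 148,430.28
Profit = AUD 148,430.28 − AUD 147,000.00

Profit: AUD 1,430.28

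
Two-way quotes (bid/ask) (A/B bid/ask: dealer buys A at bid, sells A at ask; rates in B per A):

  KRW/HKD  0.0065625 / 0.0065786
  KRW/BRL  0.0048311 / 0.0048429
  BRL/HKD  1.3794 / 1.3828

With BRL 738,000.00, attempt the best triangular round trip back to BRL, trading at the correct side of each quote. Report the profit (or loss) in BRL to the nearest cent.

Best loop BRL → HKD → KRW → BRL:
BRL 738,000.00 × 1.3794 (sell BRL at bid) = HKD 1,017,997.20
HKD 1,017,997.20 ÷ 0.0065786 (buy KRW at ask) = KRW 154,743,745
KRW 154,743,745 × 0.0048311 (sell KRW at bid) = BRL 747,582.51

Net profit: BRL 9,582.51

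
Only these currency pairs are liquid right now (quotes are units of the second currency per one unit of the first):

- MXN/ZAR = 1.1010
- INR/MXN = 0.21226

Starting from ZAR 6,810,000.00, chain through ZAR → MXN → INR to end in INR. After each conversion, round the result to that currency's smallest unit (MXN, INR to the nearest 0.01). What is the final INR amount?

ZAR 6,810,000.00 ÷ 1.1010 = MXN 6,185,286.10
MXN 6,185,286.10 ÷ 0.21226 = INR 29,140,139.92

INR 29,140,139.92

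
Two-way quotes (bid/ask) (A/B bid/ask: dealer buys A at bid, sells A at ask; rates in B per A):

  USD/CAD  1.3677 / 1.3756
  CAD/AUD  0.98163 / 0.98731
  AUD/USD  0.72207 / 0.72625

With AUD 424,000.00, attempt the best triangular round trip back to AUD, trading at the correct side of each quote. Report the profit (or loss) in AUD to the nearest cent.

Net profit: AUD 5,866.90

Best loop AUD → CAD → USD → AUD:
AUD 424,000.00 ÷ 0.98731 (buy CAD at ask) = CAD 429,449.72
CAD 429,449.72 ÷ 1.3756 (buy USD at ask) = USD 312,190.84
USD 312,190.84 ÷ 0.72625 (buy AUD at ask) = AUD 429,866.90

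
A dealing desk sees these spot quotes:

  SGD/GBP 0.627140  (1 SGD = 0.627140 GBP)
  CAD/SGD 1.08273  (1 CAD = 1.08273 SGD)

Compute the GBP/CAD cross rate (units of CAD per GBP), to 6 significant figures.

GBP/CAD = 1.47270

1 GBP ÷ 0.627140 = 1.59454 SGD
1.59454 SGD ÷ 1.08273 = 1.4727 CAD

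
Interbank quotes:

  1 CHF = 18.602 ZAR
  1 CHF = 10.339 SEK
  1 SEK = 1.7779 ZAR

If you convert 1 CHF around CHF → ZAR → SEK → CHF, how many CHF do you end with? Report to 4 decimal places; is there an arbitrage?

1.0120 (arbitrage exists)

Around CHF → ZAR → SEK → CHF: 1 × 18.602 ÷ 1.7779 ÷ 10.339 = 1.011984
Product > 1; profitable direction is CHF → ZAR → SEK → CHF.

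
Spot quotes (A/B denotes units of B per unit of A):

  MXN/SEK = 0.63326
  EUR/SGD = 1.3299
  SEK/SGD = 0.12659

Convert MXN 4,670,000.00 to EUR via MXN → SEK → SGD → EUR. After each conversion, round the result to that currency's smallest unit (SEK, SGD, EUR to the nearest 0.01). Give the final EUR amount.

EUR 281,500.62

MXN 4,670,000.00 × 0.63326 = SEK 2,957,324.20
SEK 2,957,324.20 × 0.12659 = SGD 374,367.67
SGD 374,367.67 ÷ 1.3299 = EUR 281,500.62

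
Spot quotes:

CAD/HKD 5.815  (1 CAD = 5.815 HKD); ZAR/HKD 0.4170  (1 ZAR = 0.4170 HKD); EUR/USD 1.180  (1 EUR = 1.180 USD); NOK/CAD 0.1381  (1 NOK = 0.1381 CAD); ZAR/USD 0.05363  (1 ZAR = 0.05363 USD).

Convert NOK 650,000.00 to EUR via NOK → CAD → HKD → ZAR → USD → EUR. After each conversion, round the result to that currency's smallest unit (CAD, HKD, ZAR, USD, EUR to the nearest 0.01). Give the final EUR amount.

NOK 650,000.00 × 0.1381 = CAD 89,765.00
CAD 89,765.00 × 5.815 = HKD 521,983.48
HKD 521,983.48 ÷ 0.4170 = ZAR 1,251,758.94
ZAR 1,251,758.94 × 0.05363 = USD 67,131.83
USD 67,131.83 ÷ 1.180 = EUR 56,891.38

EUR 56,891.38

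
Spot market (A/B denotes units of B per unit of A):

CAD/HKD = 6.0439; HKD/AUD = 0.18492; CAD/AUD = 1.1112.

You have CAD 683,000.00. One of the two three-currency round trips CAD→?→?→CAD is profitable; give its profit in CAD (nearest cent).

Profitable loop is CAD → HKD → AUD → CAD:
CAD 683,000.00 × 6.0439 = HKD 4,127,983.70
HKD 4,127,983.70 × 0.18492 = AUD 763,346.75
AUD 763,346.75 ÷ 1.1112 = CAD 686,957.11
Profit = CAD 686,957.11 − CAD 683,000.00

Profit: CAD 3,957.11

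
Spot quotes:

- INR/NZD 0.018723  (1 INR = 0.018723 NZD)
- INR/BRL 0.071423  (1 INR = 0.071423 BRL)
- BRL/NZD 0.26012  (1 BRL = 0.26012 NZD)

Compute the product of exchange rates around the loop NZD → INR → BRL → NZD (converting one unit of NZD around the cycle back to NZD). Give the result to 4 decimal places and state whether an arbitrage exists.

Around NZD → INR → BRL → NZD: 1 ÷ 0.018723 × 0.071423 × 0.26012 = 0.992285
Product < 1; profitable direction is NZD → BRL → INR → NZD.

0.9923 (arbitrage exists)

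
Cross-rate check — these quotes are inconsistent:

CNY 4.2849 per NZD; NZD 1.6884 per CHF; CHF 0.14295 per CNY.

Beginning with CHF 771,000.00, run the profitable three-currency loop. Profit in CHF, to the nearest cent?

Profitable loop is CHF → NZD → CNY → CHF:
CHF 771,000.00 × 1.6884 = NZD 1,301,756.40
NZD 1,301,756.40 × 4.2849 = CNY 5,577,896.00
CNY 5,577,896.00 × 0.14295 = CHF 797,360.23
Profit = CHF 797,360.23 − CHF 771,000.00

Profit: CHF 26,360.23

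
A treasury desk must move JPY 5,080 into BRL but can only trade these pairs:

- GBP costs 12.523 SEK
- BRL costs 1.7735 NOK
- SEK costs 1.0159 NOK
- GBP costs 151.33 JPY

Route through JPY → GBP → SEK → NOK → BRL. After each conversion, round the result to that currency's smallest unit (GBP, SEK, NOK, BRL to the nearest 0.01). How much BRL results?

JPY 5,080 ÷ 151.33 = GBP 33.57
GBP 33.57 × 12.523 = SEK 420.40
SEK 420.40 × 1.0159 = NOK 427.08
NOK 427.08 ÷ 1.7735 = BRL 240.81

BRL 240.81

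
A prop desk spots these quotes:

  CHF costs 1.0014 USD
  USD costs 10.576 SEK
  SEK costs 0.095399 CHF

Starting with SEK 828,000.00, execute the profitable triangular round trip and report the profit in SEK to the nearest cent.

Profit: SEK 8,571.74

Profitable loop is SEK → CHF → USD → SEK:
SEK 828,000.00 × 0.095399 = CHF 78,990.37
CHF 78,990.37 × 1.0014 = USD 79,100.96
USD 79,100.96 × 10.576 = SEK 836,571.74
Profit = SEK 836,571.74 − SEK 828,000.00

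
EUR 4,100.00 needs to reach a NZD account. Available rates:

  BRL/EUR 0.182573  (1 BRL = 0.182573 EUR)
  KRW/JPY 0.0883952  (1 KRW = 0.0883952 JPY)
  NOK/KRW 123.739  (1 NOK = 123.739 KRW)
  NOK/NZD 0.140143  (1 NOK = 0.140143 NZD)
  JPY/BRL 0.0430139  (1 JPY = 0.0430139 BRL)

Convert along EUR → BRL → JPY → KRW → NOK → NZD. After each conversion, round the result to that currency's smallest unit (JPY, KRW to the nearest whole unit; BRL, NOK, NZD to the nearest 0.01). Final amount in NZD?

NZD 6,689.21

EUR 4,100.00 ÷ 0.182573 = BRL 22,456.77
BRL 22,456.77 ÷ 0.0430139 = JPY 522,082
JPY 522,082 ÷ 0.0883952 = KRW 5,906,226
KRW 5,906,226 ÷ 123.739 = NOK 47,731.32
NOK 47,731.32 × 0.140143 = NZD 6,689.21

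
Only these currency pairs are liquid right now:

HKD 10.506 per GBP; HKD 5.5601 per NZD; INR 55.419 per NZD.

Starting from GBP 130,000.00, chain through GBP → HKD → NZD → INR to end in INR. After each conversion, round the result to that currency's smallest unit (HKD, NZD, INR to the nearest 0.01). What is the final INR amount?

GBP 130,000.00 × 10.506 = HKD 1,365,780.00
HKD 1,365,780.00 ÷ 5.5601 = NZD 245,639.47
NZD 245,639.47 × 55.419 = INR 13,613,093.79

INR 13,613,093.79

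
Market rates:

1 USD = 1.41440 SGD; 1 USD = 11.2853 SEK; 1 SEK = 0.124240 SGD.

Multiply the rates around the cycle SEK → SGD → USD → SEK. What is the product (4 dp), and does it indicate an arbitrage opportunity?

Around SEK → SGD → USD → SEK: 1 × 0.124240 ÷ 1.41440 × 11.2853 = 0.991294
Product < 1; profitable direction is SEK → USD → SGD → SEK.

0.9913 (arbitrage exists)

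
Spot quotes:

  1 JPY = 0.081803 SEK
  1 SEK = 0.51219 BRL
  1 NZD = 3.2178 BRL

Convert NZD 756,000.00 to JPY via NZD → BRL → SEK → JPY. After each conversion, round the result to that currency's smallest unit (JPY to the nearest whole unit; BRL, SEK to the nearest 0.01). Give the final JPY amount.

JPY 58,060,466

NZD 756,000.00 × 3.2178 = BRL 2,432,656.80
BRL 2,432,656.80 ÷ 0.51219 = SEK 4,749,520.30
SEK 4,749,520.30 ÷ 0.081803 = JPY 58,060,466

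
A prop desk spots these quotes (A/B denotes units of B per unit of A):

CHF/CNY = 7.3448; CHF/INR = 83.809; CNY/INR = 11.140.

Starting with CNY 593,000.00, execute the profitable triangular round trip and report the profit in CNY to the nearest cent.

Profit: CNY 14,407.55

Profitable loop is CNY → CHF → INR → CNY:
CNY 593,000.00 ÷ 7.3448 = CHF 80,737.39
CHF 80,737.39 × 83.809 = INR 6,766,520.12
INR 6,766,520.12 ÷ 11.140 = CNY 607,407.55
Profit = CNY 607,407.55 − CNY 593,000.00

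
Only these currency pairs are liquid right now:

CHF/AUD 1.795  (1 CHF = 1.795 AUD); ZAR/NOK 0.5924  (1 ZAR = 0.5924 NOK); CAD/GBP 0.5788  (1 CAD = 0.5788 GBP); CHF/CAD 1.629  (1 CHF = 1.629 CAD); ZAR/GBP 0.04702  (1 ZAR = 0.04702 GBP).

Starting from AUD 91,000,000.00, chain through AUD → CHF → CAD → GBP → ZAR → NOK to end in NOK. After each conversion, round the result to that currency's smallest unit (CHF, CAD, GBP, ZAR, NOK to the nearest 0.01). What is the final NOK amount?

NOK 602,225,264.69

AUD 91,000,000.00 ÷ 1.795 = CHF 50,696,378.83
CHF 50,696,378.83 × 1.629 = CAD 82,584,401.11
CAD 82,584,401.11 × 0.5788 = GBP 47,799,851.36
GBP 47,799,851.36 ÷ 0.04702 = ZAR 1,016,585,524.46
ZAR 1,016,585,524.46 × 0.5924 = NOK 602,225,264.69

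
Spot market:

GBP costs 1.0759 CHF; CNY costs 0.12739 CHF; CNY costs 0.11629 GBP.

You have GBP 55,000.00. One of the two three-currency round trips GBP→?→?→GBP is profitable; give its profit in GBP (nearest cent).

Profit: GBP 999.45

Profitable loop is GBP → CNY → CHF → GBP:
GBP 55,000.00 ÷ 0.11629 = CNY 472,955.54
CNY 472,955.54 × 0.12739 = CHF 60,249.81
CHF 60,249.81 ÷ 1.0759 = GBP 55,999.45
Profit = GBP 55,999.45 − GBP 55,000.00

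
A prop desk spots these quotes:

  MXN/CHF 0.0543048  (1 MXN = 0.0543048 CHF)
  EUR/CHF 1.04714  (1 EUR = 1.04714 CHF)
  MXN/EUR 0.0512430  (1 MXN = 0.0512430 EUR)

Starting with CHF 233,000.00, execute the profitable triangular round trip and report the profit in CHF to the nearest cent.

Profitable loop is CHF → EUR → MXN → CHF:
CHF 233,000.00 ÷ 1.04714 = EUR 222,510.84
EUR 222,510.84 ÷ 0.0512430 = MXN 4,342,268.00
MXN 4,342,268.00 × 0.0543048 = CHF 235,806.00
Profit = CHF 235,806.00 − CHF 233,000.00

Profit: CHF 2,806.00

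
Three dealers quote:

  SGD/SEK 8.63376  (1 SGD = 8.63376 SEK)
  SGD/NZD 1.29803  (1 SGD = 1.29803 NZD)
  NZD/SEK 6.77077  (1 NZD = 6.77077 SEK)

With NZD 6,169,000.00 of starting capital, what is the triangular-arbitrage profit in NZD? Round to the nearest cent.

Profitable loop is NZD → SEK → SGD → NZD:
NZD 6,169,000.00 × 6.77077 = SEK 41,768,880.13
SEK 41,768,880.13 ÷ 8.63376 = SGD 4,837,855.13
SGD 4,837,855.13 × 1.29803 = NZD 6,279,681.10
Profit = NZD 6,279,681.10 − NZD 6,169,000.00

Profit: NZD 110,681.10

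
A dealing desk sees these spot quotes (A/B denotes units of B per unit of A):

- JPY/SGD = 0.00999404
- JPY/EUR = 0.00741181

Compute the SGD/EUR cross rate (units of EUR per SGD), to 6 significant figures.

SGD/EUR = 0.741623

1 SGD ÷ 0.00999404 = 100.06 JPY
100.06 JPY × 0.00741181 = 0.741623 EUR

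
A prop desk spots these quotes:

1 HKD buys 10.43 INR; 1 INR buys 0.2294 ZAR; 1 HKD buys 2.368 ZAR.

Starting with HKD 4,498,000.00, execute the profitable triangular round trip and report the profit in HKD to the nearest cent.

Profitable loop is HKD → INR → ZAR → HKD:
HKD 4,498,000.00 × 10.43 = INR 46,914,140.00
INR 46,914,140.00 × 0.2294 = ZAR 10,762,103.72
ZAR 10,762,103.72 ÷ 2.368 = HKD 4,544,807.31
Profit = HKD 4,544,807.31 − HKD 4,498,000.00

Profit: HKD 46,807.31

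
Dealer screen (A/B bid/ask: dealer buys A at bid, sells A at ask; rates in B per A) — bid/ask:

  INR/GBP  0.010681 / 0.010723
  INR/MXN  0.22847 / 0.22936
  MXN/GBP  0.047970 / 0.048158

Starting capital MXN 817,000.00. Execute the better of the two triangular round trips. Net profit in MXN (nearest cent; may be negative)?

Net profit: MXN 18,034.95

Best loop MXN → GBP → INR → MXN:
MXN 817,000.00 × 0.047970 (sell MXN at bid) = GBP 39,191.49
GBP 39,191.49 ÷ 0.010723 (buy INR at ask) = INR 3,654,899.75
INR 3,654,899.75 × 0.22847 (sell INR at bid) = MXN 835,034.95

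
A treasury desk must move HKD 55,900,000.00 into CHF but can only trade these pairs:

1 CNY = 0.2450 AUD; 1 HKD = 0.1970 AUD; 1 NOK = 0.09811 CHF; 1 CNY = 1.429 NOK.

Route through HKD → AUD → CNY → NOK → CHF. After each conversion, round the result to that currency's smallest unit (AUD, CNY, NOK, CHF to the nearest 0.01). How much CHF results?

HKD 55,900,000.00 × 0.1970 = AUD 11,012,300.00
AUD 11,012,300.00 ÷ 0.2450 = CNY 44,948,163.27
CNY 44,948,163.27 × 1.429 = NOK 64,230,925.31
NOK 64,230,925.31 × 0.09811 = CHF 6,301,696.08

CHF 6,301,696.08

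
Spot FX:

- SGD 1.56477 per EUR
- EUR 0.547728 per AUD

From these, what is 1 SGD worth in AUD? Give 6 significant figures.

1 SGD ÷ 1.56477 = 0.639072 EUR
0.639072 EUR ÷ 0.547728 = 1.16677 AUD

SGD/AUD = 1.16677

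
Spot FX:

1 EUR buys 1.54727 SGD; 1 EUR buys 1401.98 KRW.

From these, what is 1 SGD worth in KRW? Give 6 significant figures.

SGD/KRW = 906.099

1 SGD ÷ 1.54727 = 0.6463 EUR
0.6463 EUR × 1401.98 = 906.099 KRW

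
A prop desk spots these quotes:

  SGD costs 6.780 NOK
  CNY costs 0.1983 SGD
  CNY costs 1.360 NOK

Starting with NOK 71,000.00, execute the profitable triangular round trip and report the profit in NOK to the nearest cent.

Profitable loop is NOK → SGD → CNY → NOK:
NOK 71,000.00 ÷ 6.780 = SGD 10,471.98
SGD 10,471.98 ÷ 0.1983 = CNY 52,808.76
CNY 52,808.76 × 1.360 = NOK 71,819.91
Profit = NOK 71,819.91 − NOK 71,000.00

Profit: NOK 819.91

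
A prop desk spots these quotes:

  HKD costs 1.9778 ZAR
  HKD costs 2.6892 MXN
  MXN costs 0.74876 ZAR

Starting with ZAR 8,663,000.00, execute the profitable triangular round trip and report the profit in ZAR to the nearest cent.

Profitable loop is ZAR → HKD → MXN → ZAR:
ZAR 8,663,000.00 ÷ 1.9778 = HKD 4,380,119.32
HKD 4,380,119.32 × 2.6892 = MXN 11,779,016.89
MXN 11,779,016.89 × 0.74876 = ZAR 8,819,656.68
Profit = ZAR 8,819,656.68 − ZAR 8,663,000.00

Profit: ZAR 156,656.68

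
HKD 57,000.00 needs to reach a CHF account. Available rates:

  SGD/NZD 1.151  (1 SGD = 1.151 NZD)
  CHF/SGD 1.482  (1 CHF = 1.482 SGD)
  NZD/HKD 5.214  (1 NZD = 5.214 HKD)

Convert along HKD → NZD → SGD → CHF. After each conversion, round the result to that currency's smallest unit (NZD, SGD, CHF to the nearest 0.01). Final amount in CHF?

CHF 6,408.85

HKD 57,000.00 ÷ 5.214 = NZD 10,932.11
NZD 10,932.11 ÷ 1.151 = SGD 9,497.92
SGD 9,497.92 ÷ 1.482 = CHF 6,408.85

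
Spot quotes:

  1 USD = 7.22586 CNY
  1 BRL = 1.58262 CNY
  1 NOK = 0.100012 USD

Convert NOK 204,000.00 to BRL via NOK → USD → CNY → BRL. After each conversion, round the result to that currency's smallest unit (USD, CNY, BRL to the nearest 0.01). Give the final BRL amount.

NOK 204,000.00 × 0.100012 = USD 20,402.45
USD 20,402.45 × 7.22586 = CNY 147,425.25
CNY 147,425.25 ÷ 1.58262 = BRL 93,152.65

BRL 93,152.65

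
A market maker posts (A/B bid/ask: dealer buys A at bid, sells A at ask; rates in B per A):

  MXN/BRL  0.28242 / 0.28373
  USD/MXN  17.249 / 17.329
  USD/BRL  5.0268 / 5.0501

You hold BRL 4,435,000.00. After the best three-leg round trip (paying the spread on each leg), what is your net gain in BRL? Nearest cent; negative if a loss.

Net profit: BRL 99,260.54

Best loop BRL → MXN → USD → BRL:
BRL 4,435,000.00 ÷ 0.28373 (buy MXN at ask) = MXN 15,631,057.70
MXN 15,631,057.70 ÷ 17.329 (buy USD at ask) = USD 902,017.29
USD 902,017.29 × 5.0268 (sell USD at bid) = BRL 4,534,260.54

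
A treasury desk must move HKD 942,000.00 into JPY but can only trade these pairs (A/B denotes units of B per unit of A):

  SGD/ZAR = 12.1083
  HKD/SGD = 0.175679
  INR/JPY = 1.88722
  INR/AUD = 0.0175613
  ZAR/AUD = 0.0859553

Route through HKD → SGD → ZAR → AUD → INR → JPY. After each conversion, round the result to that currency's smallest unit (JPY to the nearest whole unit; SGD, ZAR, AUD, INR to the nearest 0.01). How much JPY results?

JPY 18,509,406

HKD 942,000.00 × 0.175679 = SGD 165,489.62
SGD 165,489.62 × 12.1083 = ZAR 2,003,797.97
ZAR 2,003,797.97 × 0.0859553 = AUD 172,237.06
AUD 172,237.06 ÷ 0.0175613 = INR 9,807,762.52
INR 9,807,762.52 × 1.88722 = JPY 18,509,406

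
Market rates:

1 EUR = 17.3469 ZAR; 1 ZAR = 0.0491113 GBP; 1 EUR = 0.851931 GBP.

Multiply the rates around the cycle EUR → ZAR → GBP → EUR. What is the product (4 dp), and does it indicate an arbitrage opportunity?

1.0000 (no arbitrage)

Around EUR → ZAR → GBP → EUR: 1 × 17.3469 × 0.0491113 ÷ 0.851931 = 0.999997
Product ≈ 1 (deviation 0.000%, within rounding noise).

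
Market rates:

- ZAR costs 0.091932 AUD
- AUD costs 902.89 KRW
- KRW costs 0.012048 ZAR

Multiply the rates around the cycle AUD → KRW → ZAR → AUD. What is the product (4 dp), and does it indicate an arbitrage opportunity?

1.0000 (no arbitrage)

Around AUD → KRW → ZAR → AUD: 1 × 902.89 × 0.012048 × 0.091932 = 1.000038
Product ≈ 1 (deviation 0.004%, within rounding noise).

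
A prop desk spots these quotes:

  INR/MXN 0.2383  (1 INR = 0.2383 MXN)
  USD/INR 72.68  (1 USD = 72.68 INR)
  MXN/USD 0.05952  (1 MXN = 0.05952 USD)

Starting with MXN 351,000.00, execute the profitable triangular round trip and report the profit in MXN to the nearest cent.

Profit: MXN 10,833.69

Profitable loop is MXN → USD → INR → MXN:
MXN 351,000.00 × 0.05952 = USD 20,891.52
USD 20,891.52 × 72.68 = INR 1,518,395.67
INR 1,518,395.67 × 0.2383 = MXN 361,833.69
Profit = MXN 361,833.69 − MXN 351,000.00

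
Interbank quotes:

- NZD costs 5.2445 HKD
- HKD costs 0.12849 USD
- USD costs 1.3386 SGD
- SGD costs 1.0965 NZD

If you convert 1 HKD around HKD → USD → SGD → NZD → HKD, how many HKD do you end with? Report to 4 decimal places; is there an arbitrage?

0.9891 (arbitrage exists)

Around HKD → USD → SGD → NZD → HKD: 1 × 0.12849 × 1.3386 × 1.0965 × 5.2445 = 0.989083
Product < 1; profitable direction is HKD → NZD → SGD → USD → HKD.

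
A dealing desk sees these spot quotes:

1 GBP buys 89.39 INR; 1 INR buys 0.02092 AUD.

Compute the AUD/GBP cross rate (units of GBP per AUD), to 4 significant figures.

1 AUD ÷ 0.02092 = 47.8011 INR
47.8011 INR ÷ 89.39 = 0.534748 GBP

AUD/GBP = 0.5347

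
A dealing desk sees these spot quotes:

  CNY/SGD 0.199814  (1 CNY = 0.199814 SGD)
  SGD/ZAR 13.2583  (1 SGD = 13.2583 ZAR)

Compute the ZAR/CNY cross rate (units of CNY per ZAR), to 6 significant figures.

1 ZAR ÷ 13.2583 = 0.0754245 SGD
0.0754245 SGD ÷ 0.199814 = 0.377473 CNY

ZAR/CNY = 0.377473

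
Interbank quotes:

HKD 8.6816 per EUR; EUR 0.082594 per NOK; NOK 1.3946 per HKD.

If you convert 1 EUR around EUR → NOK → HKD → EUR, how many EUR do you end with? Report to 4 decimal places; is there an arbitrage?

Around EUR → NOK → HKD → EUR: 1 ÷ 0.082594 ÷ 1.3946 ÷ 8.6816 = 1.000005
Product ≈ 1 (deviation 0.000%, within rounding noise).

1.0000 (no arbitrage)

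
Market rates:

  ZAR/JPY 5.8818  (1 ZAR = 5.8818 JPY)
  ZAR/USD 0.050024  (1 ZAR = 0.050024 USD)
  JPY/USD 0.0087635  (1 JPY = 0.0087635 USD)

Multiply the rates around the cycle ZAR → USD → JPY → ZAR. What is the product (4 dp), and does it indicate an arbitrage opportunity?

0.9705 (arbitrage exists)

Around ZAR → USD → JPY → ZAR: 1 × 0.050024 ÷ 0.0087635 ÷ 5.8818 = 0.970489
Product < 1; profitable direction is ZAR → JPY → USD → ZAR.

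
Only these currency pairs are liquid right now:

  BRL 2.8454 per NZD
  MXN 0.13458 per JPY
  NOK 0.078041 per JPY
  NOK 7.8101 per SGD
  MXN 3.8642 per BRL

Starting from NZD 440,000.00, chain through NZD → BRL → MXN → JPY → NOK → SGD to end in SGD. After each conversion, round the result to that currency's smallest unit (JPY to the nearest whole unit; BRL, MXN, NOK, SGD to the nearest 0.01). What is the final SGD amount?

NZD 440,000.00 × 2.8454 = BRL 1,251,976.00
BRL 1,251,976.00 × 3.8642 = MXN 4,837,885.66
MXN 4,837,885.66 ÷ 0.13458 = JPY 35,948,028
JPY 35,948,028 × 0.078041 = NOK 2,805,420.05
NOK 2,805,420.05 ÷ 7.8101 = SGD 359,204.11

SGD 359,204.11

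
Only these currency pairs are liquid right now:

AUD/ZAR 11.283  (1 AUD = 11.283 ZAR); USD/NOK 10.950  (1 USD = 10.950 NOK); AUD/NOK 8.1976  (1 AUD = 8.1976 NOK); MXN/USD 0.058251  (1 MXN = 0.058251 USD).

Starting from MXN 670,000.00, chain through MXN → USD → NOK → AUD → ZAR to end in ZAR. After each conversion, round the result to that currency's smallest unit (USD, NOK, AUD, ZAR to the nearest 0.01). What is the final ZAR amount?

MXN 670,000.00 × 0.058251 = USD 39,028.17
USD 39,028.17 × 10.950 = NOK 427,358.46
NOK 427,358.46 ÷ 8.1976 = AUD 52,132.14
AUD 52,132.14 × 11.283 = ZAR 588,206.94

ZAR 588,206.94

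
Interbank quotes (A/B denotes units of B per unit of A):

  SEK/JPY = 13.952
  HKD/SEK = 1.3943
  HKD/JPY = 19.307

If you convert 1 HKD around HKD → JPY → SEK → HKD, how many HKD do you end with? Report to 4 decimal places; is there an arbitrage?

Around HKD → JPY → SEK → HKD: 1 × 19.307 ÷ 13.952 ÷ 1.3943 = 0.992481
Product < 1; profitable direction is HKD → SEK → JPY → HKD.

0.9925 (arbitrage exists)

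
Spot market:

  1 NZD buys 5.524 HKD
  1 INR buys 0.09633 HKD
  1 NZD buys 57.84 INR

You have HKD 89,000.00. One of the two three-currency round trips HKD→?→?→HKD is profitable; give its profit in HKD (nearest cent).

Profit: HKD 768.96

Profitable loop is HKD → NZD → INR → HKD:
HKD 89,000.00 ÷ 5.524 = NZD 16,111.51
NZD 16,111.51 × 57.84 = INR 931,889.93
INR 931,889.93 × 0.09633 = HKD 89,768.96
Profit = HKD 89,768.96 − HKD 89,000.00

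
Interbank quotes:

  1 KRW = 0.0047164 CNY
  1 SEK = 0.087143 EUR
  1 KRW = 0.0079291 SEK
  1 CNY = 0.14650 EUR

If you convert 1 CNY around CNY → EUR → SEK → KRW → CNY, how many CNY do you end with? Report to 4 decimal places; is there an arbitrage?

1.0000 (no arbitrage)

Around CNY → EUR → SEK → KRW → CNY: 1 × 0.14650 ÷ 0.087143 ÷ 0.0079291 × 0.0047164 = 0.999981
Product ≈ 1 (deviation 0.002%, within rounding noise).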